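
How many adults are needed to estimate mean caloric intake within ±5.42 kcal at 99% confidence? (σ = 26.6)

n = (z*σ/E)² = (2.576×26.6/5.42)² = 159.8 → n = 160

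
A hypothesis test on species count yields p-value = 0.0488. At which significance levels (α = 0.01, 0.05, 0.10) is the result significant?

p = 0.0488. Significant at: α = 0.05, 0.1.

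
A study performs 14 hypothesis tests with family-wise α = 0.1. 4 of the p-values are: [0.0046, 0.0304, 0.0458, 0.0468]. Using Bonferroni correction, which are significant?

Bonferroni α = 0.1/14 = 0.00714. Significant p-values: [0.0046]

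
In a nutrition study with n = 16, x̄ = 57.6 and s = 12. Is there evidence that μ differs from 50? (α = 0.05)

t = (x̄ - μ₀)/(s/√n) = (57.6 - 50)/(12/√16) = 2.533. df = 15, critical t = ±2.131. Reject H₀.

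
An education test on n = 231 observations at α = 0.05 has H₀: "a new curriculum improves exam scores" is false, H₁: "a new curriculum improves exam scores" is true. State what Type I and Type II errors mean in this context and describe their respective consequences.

Type I (false positive): concluding that a new curriculum improves exam scores when it is not — adopting a curriculum that gives no real benefit — disruption for nothing. Type II (false negative): failing to conclude that a new curriculum improves exam scores when it is — keeping the old curriculum when the new one would have helped students. Which is costlier depends on domain priorities and is a judgement call rather than a statistical fact.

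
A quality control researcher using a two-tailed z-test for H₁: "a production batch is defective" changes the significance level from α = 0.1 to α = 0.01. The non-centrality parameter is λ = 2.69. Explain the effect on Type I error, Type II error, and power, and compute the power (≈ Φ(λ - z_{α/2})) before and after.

Decreasing α from 0.1 to 0.01:
• Type I error rate decreases (α is the Type I rate by definition).
• Critical value moves from z_{α/2} = 1.645 to 2.576, so power = Φ(λ - z_{α/2}) goes from Φ(2.69 - 1.645) = 0.852 to Φ(2.69 - 2.576) = 0.545.
• Type II error rate β = 1 - power therefore increases (0.148 → 0.455).
Appropriate when false positives are costly — here, scrapping a good batch — wasted material and cost for no reason.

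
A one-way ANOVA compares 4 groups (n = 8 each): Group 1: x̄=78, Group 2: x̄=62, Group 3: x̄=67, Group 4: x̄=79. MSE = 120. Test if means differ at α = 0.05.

Grand mean = 71.5. SS_between = 1672.0, MS_between = 557.33. F = 4.644, F_crit ≈ 2.947. Reject H₀.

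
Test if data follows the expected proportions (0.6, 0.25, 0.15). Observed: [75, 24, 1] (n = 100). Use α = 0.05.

Expected: [60.0, 25.0, 15.0]. χ² = 16.857. df = 2, critical = 5.991. Reject H₀.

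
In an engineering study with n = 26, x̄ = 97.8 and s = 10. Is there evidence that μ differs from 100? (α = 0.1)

t = (x̄ - μ₀)/(s/√n) = (97.8 - 100)/(10/√26) = -1.122. df = 25, critical t = ±1.708. Fail to reject H₀.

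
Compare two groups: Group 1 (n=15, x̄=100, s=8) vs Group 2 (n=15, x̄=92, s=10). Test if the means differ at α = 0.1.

Pooled sp = 9.06. t = 2.419, df = 28. Critical t = ±1.701. Reject H₀.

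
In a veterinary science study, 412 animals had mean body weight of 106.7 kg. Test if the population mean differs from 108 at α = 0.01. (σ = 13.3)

z = (x̄ - μ₀)/(σ/√n) = (106.7 - 108)/(13.3/√412) = -1.984. Critical value: ±2.576. Since |-1.984| ≤ 2.576, Fail to reject H₀.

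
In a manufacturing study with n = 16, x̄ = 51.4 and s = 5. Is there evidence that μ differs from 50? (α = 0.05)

t = (x̄ - μ₀)/(s/√n) = (51.4 - 50)/(5/√16) = 1.12. df = 15, critical t = ±2.131. Fail to reject H₀.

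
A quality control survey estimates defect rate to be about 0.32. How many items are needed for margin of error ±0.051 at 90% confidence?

n = z²p(1-p)/E² = 1.645²×0.32×0.68/0.051² = 226.4 → n = 227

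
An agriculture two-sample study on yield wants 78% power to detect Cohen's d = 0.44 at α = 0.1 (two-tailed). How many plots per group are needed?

z_{α/2} = 1.645, z_β = Φ⁻¹(0.78) = 0.772. For small effect (d = 0.44): n per group = 2(z_{α/2} + z_β)²/d² = 2(1.645 + 0.772)²/0.44² = 60.4 → 61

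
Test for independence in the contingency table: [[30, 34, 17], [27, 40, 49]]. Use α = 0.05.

χ² = 10.265. df = 2, critical = 5.991. Reject H₀. Variables are dependent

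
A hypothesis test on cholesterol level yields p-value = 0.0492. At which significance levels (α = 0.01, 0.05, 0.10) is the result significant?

p = 0.0492. Significant at: α = 0.05, 0.1.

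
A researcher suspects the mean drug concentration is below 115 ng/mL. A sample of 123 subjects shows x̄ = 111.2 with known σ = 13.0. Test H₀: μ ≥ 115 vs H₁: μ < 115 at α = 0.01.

z = -3.242. Critical value: -2.33. Reject H₀.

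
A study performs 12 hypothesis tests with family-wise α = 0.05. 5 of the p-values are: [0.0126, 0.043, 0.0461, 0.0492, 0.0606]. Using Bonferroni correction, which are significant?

Bonferroni α = 0.05/12 = 0.00417. None of the given p-values are significant.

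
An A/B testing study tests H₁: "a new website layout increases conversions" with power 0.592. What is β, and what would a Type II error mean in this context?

β = 1 - power = 1 - 0.592 = 0.408. A Type II error is failing to reject H₀ when H₀ is false (false negative) — here, failing to conclude that a new website layout increases conversions when in fact it is true. Consequence: discarding a layout that would have improved conversions — lost revenue.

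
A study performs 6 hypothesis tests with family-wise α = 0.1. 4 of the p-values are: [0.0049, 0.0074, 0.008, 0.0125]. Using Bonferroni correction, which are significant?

Bonferroni α = 0.1/6 = 0.01667. Significant p-values: [0.0049, 0.0074, 0.008, 0.0125]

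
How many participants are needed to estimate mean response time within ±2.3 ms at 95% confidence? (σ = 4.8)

n = (z*σ/E)² = (1.96×4.8/2.3)² = 16.7 → n = 17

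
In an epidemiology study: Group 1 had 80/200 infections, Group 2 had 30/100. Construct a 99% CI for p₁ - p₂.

p̂₁ = 0.4, p̂₂ = 0.3. Difference = 0.1. CI = (-0.048, 0.248)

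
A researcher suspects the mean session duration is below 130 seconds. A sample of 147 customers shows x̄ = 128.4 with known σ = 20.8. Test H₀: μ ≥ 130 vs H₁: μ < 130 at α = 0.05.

z = -0.933. Critical value: -1.645. Fail to reject H₀.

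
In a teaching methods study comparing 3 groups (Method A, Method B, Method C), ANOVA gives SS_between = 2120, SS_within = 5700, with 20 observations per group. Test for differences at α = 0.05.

df_between = 2, df_within = 57. F = MS_between/MS_within = 1060.0/100.0 = 10.6. F_crit ≈ 3.159. Reject H₀. At least one mean differs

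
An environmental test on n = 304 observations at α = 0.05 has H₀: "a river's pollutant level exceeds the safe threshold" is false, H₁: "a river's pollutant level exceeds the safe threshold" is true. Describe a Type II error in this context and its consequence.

Type II error: failing to reject H₀ when it is false — concluding that a river's pollutant level exceeds the safe threshold is not supported when in fact it is. Consequence: allowing unsafe pollution to continue.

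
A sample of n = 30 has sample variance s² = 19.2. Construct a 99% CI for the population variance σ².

df = 29. χ²_{0.005} = 52.336, χ²_{0.995} = 13.121. CI for σ² = ((n-1)s²/χ²_{α/2}, (n-1)s²/χ²_{1-α/2}) = (29·19.2/52.336, 29·19.2/13.121) = (10.64, 42.44)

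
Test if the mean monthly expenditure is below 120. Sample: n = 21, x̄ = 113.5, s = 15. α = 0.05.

t = (113.5 - 120)/(15/√21) = -1.986, df = 20. Critical t = -1.725. Reject H₀.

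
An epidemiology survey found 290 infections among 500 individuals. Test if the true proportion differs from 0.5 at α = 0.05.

p̂ = 0.58, p₀ = 0.5. z = (p̂ - p₀)/√(p₀(1-p₀)/n) = 3.578. Critical: ±1.96. Reject H₀.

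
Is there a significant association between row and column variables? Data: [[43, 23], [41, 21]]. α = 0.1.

χ² = 0.014. df = 1, critical = 2.706. Fail to reject H₀. No evidence of dependence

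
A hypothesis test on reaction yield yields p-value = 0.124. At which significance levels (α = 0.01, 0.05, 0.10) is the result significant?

p = 0.124. Not significant at any of the given levels.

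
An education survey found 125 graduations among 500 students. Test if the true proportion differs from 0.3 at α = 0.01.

p̂ = 0.25, p₀ = 0.3. z = (p̂ - p₀)/√(p₀(1-p₀)/n) = -2.44. Critical: ±2.576. Fail to reject H₀.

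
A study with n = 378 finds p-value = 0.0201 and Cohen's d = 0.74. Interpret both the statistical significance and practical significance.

Statistically significant (p = 0.0201 < 0.05). Cohen's d = 0.74 indicates a medium effect size. Both statistical and practical significance should be considered.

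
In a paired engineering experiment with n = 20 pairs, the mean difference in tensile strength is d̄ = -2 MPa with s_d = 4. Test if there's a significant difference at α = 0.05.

t = d̄/(s_d/√n) = -2/(4/√20) = -2.236. df = 19, critical t = ±2.093. Reject H₀.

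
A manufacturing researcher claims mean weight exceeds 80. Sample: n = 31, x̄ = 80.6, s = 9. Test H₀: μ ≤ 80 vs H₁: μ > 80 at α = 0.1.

t = (80.6 - 80)/(9/√31) = 0.371, df = 30. Critical t = 1.31. Fail to reject H₀.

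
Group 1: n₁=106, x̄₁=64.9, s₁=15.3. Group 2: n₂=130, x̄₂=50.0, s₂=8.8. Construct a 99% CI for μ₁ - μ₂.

Difference = 14.9. SE = √(15.3²/106 + 8.8²/130) = 1.675. CI = (10.59, 19.21)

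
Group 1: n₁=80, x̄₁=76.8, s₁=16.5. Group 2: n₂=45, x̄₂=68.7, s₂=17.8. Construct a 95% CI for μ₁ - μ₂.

Difference = 8.1. SE = √(16.5²/80 + 17.8²/45) = 3.232. CI = (1.77, 14.43)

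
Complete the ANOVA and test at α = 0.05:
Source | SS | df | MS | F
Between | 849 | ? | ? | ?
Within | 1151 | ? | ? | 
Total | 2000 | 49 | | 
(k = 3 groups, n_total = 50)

df_between = 2, df_within = 47. MS_between = 424.5, MS_within = 24.49. F = 17.334, F_crit ≈ 3.195. Reject H₀.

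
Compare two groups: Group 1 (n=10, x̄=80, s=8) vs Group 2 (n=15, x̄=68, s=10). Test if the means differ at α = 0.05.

Pooled sp = 9.27. t = 3.171, df = 23. Critical t = ±2.069. Reject H₀.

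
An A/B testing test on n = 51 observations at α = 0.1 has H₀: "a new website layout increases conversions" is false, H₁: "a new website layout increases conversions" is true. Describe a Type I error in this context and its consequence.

Type I error: rejecting H₀ when it is true — concluding that a new website layout increases conversions when in fact it is not. Consequence: rolling out a layout that doesn't actually help — wasted engineering effort.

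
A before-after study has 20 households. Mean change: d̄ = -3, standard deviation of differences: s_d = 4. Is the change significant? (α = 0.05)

t = d̄/(s_d/√n) = -3/(4/√20) = -3.354. df = 19, critical t = ±2.093. Reject H₀.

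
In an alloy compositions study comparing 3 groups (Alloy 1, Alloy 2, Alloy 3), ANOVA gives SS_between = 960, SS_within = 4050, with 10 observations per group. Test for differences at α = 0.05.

df_between = 2, df_within = 27. F = MS_between/MS_within = 480.0/150.0 = 3.2. F_crit ≈ 3.354. Fail to reject H₀.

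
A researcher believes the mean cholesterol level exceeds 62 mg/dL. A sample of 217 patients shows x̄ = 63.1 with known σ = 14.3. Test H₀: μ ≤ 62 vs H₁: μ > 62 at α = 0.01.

z = 1.133. Critical value: 2.33. Fail to reject H₀.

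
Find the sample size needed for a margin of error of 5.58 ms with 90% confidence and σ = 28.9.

n = (z*σ/E)² = (1.645×28.9/5.58)² = 72.6 → n = 73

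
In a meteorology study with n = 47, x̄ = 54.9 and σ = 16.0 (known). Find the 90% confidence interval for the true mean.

CI = x̄ ± z*(σ/√n) = 54.9 ± 1.645(16.0/√47) = 54.9 ± 3.84 = (51.06, 58.74)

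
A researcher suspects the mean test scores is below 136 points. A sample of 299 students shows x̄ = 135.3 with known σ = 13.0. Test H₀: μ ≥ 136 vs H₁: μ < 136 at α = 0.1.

z = -0.931. Critical value: -1.28. Fail to reject H₀.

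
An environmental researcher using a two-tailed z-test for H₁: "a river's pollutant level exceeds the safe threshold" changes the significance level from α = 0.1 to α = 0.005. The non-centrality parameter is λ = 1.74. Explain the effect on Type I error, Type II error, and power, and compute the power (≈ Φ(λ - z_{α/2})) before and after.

Decreasing α from 0.1 to 0.005:
• Type I error rate decreases (α is the Type I rate by definition).
• Critical value moves from z_{α/2} = 1.645 to 2.807, so power = Φ(λ - z_{α/2}) goes from Φ(1.74 - 1.645) = 0.538 to Φ(1.74 - 2.807) = 0.143.
• Type II error rate β = 1 - power therefore increases (0.462 → 0.857).
Appropriate when false positives are costly — here, shutting down a compliant factory unnecessarily.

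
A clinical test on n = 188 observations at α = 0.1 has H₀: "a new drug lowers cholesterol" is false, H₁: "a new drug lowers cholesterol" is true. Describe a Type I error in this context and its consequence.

Type I error: rejecting H₀ when it is true — concluding that a new drug lowers cholesterol when in fact it is not. Consequence: approving an ineffective drug — patients take a useless medication and may skip effective alternatives.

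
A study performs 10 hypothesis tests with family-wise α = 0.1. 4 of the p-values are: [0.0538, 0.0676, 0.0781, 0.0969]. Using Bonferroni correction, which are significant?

Bonferroni α = 0.1/10 = 0.01. None of the given p-values are significant.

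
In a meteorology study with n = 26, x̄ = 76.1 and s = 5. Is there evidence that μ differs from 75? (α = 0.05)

t = (x̄ - μ₀)/(s/√n) = (76.1 - 75)/(5/√26) = 1.122. df = 25, critical t = ±2.06. Fail to reject H₀.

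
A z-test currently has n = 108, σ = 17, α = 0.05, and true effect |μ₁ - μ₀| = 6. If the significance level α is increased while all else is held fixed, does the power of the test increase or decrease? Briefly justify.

Power increases: a larger α lowers the critical value, so more of the H₁ sampling distribution falls in the rejection region.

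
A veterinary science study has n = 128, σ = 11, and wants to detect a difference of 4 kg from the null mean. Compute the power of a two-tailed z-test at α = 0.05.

SE = σ/√n = 11/√128 = 0.972. Non-centrality λ = d/SE = 4/0.972 = 4.114. Power ≈ Φ(λ - z_{α/2}) = Φ(4.114 - 1.96) = Φ(2.154) = 0.984.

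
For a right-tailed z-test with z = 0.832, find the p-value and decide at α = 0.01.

p = P(Z > 0.832) = 1 - Φ(0.832) ≈ 0.2027. Since p ≥ 0.01, fail to reject H₀ (not significant) at α = 0.01.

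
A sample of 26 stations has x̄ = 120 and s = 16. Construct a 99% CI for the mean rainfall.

CI = x̄ ± t*(s/√n) = 120 ± 2.787(16/√26) = (111.25, 128.75)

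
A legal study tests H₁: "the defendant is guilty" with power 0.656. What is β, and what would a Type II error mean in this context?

β = 1 - power = 1 - 0.656 = 0.344. A Type II error is failing to reject H₀ when H₀ is false (false negative) — here, failing to conclude that the defendant is guilty when in fact it is true. Consequence: acquitting a guilty person.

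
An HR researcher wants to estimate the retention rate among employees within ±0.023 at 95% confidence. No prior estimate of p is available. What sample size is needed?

Conservative approach: use p = 0.5 (maximizes p(1-p) = 0.25). n = z²(0.25)/E² = 1.96²×0.25/0.023² = 1815.5 → n = 1816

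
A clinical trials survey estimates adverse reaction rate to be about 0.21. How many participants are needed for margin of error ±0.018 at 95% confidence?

n = z²p(1-p)/E² = 1.96²×0.21×0.79/0.018² = 1967.04 → n = 1968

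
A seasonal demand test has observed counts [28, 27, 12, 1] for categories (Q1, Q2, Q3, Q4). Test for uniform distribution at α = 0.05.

Expected = 17 each. χ² = Σ(O-E)²/E = 29.529. df = 3, critical value = 7.815. Reject H₀.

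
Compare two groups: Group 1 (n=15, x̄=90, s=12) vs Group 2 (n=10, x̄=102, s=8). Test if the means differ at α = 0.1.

Pooled sp = 10.62. t = -2.769, df = 23. Critical t = ±1.714. Reject H₀.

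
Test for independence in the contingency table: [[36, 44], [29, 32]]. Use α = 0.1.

χ² = 0.09. df = 1, critical = 2.706. Fail to reject H₀. No evidence of dependence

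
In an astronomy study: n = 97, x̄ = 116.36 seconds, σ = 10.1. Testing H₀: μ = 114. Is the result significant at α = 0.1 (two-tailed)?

z = (116.36 - 114)/(10.1/√97) = 2.301. Since |z| > 1.645, significant at α = 0.1.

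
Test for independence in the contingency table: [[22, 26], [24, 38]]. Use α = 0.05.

χ² = 0.564. df = 1, critical = 3.841. Fail to reject H₀. No evidence of dependence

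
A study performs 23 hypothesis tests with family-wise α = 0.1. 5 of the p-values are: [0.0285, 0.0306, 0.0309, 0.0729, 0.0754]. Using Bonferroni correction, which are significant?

Bonferroni α = 0.1/23 = 0.00435. None of the given p-values are significant.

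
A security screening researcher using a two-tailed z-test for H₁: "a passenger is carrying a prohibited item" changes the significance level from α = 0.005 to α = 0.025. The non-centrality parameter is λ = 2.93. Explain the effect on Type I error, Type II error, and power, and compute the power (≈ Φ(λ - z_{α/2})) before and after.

Increasing α from 0.005 to 0.025:
• Type I error rate increases (α is the Type I rate by definition).
• Critical value moves from z_{α/2} = 2.807 to 2.241, so power = Φ(λ - z_{α/2}) goes from Φ(2.93 - 2.807) = 0.549 to Φ(2.93 - 2.241) = 0.755.
• Type II error rate β = 1 - power therefore decreases (0.451 → 0.245).
Appropriate when false negatives are costly — here, letting a prohibited item through — security breach.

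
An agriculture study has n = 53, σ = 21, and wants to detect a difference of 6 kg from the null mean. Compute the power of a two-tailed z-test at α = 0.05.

SE = σ/√n = 21/√53 = 2.885. Non-centrality λ = d/SE = 6/2.885 = 2.08. Power ≈ Φ(λ - z_{α/2}) = Φ(2.08 - 1.96) = Φ(0.12) = 0.548.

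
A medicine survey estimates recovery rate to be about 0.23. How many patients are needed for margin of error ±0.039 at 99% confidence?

n = z²p(1-p)/E² = 2.576²×0.23×0.77/0.039² = 772.6 → n = 773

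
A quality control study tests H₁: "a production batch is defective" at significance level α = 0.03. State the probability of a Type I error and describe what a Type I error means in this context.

P(Type I error) = α = 0.03. A Type I error is rejecting H₀ when H₀ is actually true (false positive) — here, concluding that a production batch is defective when in fact this is not the case. Consequence: scrapping a good batch — wasted material and cost for no reason.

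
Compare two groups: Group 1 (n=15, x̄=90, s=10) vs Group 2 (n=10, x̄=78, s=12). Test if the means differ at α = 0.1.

Pooled sp = 10.83. t = 2.715, df = 23. Critical t = ±1.714. Reject H₀.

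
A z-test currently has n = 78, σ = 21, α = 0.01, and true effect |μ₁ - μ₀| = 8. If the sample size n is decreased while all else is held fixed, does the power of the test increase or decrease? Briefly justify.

Power decreases: a smaller n inflates the standard error σ/√n, pulling the sampling distribution under H₁ back toward the critical value.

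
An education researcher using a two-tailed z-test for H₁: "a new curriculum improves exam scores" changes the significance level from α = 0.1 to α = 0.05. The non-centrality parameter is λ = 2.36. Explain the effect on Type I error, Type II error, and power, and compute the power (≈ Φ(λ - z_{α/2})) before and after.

Decreasing α from 0.1 to 0.05:
• Type I error rate decreases (α is the Type I rate by definition).
• Critical value moves from z_{α/2} = 1.645 to 1.96, so power = Φ(λ - z_{α/2}) goes from Φ(2.36 - 1.645) = 0.763 to Φ(2.36 - 1.96) = 0.655.
• Type II error rate β = 1 - power therefore increases (0.237 → 0.345).
Appropriate when false positives are costly — here, adopting a curriculum that gives no real benefit — disruption for nothing.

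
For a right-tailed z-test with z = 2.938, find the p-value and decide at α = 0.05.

p = P(Z > 2.938) = 1 - Φ(2.938) ≈ 0.0017. Since p < 0.05, reject H₀ (significant) at α = 0.05.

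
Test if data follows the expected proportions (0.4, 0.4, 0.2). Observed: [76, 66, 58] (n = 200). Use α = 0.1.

Expected: [80.0, 80.0, 40.0]. χ² = 10.75. df = 2, critical = 4.605. Reject H₀.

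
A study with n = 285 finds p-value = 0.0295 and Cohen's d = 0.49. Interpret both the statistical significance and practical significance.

Statistically significant (p = 0.0295 < 0.05). Cohen's d = 0.49 indicates a small effect size. Both statistical and practical significance should be considered.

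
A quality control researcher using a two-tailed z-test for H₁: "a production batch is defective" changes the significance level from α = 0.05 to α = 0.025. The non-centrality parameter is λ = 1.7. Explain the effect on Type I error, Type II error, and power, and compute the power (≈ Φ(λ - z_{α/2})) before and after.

Decreasing α from 0.05 to 0.025:
• Type I error rate decreases (α is the Type I rate by definition).
• Critical value moves from z_{α/2} = 1.96 to 2.241, so power = Φ(λ - z_{α/2}) goes from Φ(1.7 - 1.96) = 0.397 to Φ(1.7 - 2.241) = 0.294.
• Type II error rate β = 1 - power therefore increases (0.603 → 0.706).
Appropriate when false positives are costly — here, scrapping a good batch — wasted material and cost for no reason.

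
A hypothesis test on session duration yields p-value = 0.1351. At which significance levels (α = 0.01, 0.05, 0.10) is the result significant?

p = 0.1351. Not significant at any of the given levels.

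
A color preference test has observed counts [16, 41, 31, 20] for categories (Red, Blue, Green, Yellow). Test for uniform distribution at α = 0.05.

Expected = 27 each. χ² = Σ(O-E)²/E = 14.148. df = 3, critical value = 7.815. Reject H₀.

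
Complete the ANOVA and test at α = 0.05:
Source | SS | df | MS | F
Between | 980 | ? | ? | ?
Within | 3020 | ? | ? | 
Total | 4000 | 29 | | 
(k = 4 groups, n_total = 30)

df_between = 3, df_within = 26. MS_between = 326.67, MS_within = 116.15. F = 2.812, F_crit ≈ 2.975. Fail to reject H₀.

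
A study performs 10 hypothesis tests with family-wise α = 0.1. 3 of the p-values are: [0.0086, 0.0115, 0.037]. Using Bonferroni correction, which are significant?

Bonferroni α = 0.1/10 = 0.01. Significant p-values: [0.0086]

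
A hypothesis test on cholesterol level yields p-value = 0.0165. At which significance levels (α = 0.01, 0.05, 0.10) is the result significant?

p = 0.0165. Significant at: α = 0.05, 0.1.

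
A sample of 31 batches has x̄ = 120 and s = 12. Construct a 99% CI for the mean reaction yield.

CI = x̄ ± t*(s/√n) = 120 ± 2.75(12/√31) = (114.07, 125.93)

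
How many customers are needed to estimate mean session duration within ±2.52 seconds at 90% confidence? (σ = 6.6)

n = (z*σ/E)² = (1.645×6.6/2.52)² = 18.6 → n = 19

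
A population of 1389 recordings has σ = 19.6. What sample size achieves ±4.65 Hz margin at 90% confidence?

Without FPC: n₀ = (1.645×19.6/4.65)² = 48.077. With FPC: n = n₀N/(n₀+N-1) = 46.5 → n = 47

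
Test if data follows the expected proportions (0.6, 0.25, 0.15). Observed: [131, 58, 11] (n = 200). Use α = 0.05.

Expected: [120.0, 50.0, 30.0]. χ² = 14.322. df = 2, critical = 5.991. Reject H₀.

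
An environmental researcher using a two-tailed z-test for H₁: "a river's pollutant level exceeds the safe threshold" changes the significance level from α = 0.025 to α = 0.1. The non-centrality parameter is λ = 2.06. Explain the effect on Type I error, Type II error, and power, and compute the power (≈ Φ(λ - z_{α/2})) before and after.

Increasing α from 0.025 to 0.1:
• Type I error rate increases (α is the Type I rate by definition).
• Critical value moves from z_{α/2} = 2.241 to 1.645, so power = Φ(λ - z_{α/2}) goes from Φ(2.06 - 2.241) = 0.428 to Φ(2.06 - 1.645) = 0.661.
• Type II error rate β = 1 - power therefore decreases (0.572 → 0.339).
Appropriate when false negatives are costly — here, allowing unsafe pollution to continue.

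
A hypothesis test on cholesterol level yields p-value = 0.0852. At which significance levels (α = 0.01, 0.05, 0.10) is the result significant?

p = 0.0852. Significant at: α = 0.1.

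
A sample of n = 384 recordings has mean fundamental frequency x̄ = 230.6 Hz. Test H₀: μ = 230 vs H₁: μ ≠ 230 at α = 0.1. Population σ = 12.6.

z = (x̄ - μ₀)/(σ/√n) = (230.6 - 230)/(12.6/√384) = 0.933. Critical value: ±1.645. Since |0.933| ≤ 1.645, Fail to reject H₀.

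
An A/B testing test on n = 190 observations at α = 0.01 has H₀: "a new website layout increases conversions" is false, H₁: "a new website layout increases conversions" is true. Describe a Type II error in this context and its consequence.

Type II error: failing to reject H₀ when it is false — concluding that a new website layout increases conversions is not supported when in fact it is. Consequence: discarding a layout that would have improved conversions — lost revenue.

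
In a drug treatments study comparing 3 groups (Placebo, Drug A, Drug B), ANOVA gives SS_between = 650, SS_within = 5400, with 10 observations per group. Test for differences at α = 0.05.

df_between = 2, df_within = 27. F = MS_between/MS_within = 325.0/200.0 = 1.625. F_crit ≈ 3.354. Fail to reject H₀.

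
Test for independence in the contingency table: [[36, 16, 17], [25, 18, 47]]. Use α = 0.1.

χ² = 13.628. df = 2, critical = 4.605. Reject H₀. Variables are dependent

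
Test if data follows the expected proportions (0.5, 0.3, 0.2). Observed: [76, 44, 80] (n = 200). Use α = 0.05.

Expected: [100.0, 60.0, 40.0]. χ² = 50.027. df = 2, critical = 5.991. Reject H₀.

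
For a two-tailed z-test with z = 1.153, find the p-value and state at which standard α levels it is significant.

p = 2·P(Z > |1.153|) = 2·(1 - Φ(1.153)) ≈ 0.2489. Not significant at any standard level.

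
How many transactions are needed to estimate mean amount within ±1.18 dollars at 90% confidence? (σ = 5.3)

n = (z*σ/E)² = (1.645×5.3/1.18)² = 54.6 → n = 55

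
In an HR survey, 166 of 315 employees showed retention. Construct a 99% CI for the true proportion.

p̂ = 0.527. CI = p̂ ± z*√(p̂(1-p̂)/n) = (0.455, 0.599)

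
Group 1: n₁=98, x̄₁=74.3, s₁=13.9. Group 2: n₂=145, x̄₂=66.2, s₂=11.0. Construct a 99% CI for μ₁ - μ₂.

Difference = 8.1. SE = √(13.9²/98 + 11.0²/145) = 1.675. CI = (3.78, 12.42)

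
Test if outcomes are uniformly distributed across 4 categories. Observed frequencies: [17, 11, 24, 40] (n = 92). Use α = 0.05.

Expected = 23 each. χ² = Σ(O-E)²/E = 20.435. df = 3, critical value = 7.815. Reject H₀.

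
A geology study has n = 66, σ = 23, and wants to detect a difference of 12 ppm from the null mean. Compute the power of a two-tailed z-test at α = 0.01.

SE = σ/√n = 23/√66 = 2.831. Non-centrality λ = d/SE = 12/2.831 = 4.239. Power ≈ Φ(λ - z_{α/2}) = Φ(4.239 - 2.576) = Φ(1.663) = 0.952.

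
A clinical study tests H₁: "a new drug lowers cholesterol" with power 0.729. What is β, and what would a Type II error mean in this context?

β = 1 - power = 1 - 0.729 = 0.271. A Type II error is failing to reject H₀ when H₀ is false (false negative) — here, failing to conclude that a new drug lowers cholesterol when in fact it is true. Consequence: shelving an effective drug — patients miss out on a treatment that would have helped.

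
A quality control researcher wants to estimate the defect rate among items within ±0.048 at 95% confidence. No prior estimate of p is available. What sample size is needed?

Conservative approach: use p = 0.5 (maximizes p(1-p) = 0.25). n = z²(0.25)/E² = 1.96²×0.25/0.048² = 416.8 → n = 417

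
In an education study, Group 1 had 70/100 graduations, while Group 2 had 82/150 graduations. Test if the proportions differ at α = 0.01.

p̂₁ = 0.7, p̂₂ = 0.547, pooled p̂ = 0.608. z = 2.433. Critical: ±2.576. Fail to reject H₀.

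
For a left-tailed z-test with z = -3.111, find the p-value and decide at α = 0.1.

p = P(Z < -3.111) = Φ(-3.111) ≈ 0.0009. Since p < 0.1, reject H₀ (significant) at α = 0.1.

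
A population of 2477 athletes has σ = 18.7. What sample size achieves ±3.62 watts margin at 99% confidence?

Without FPC: n₀ = (2.576×18.7/3.62)² = 177.075. With FPC: n = n₀N/(n₀+N-1) = 165.3 → n = 166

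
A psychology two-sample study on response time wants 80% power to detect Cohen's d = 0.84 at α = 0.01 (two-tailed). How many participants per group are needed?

z_{α/2} = 2.576, z_β = Φ⁻¹(0.8) = 0.842. For large effect (d = 0.84): n per group = 2(z_{α/2} + z_β)²/d² = 2(2.576 + 0.842)²/0.84² = 33.1 → 34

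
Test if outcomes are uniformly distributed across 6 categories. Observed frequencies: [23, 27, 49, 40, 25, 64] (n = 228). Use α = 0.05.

Expected = 38 each. χ² = Σ(O-E)²/E = 34.632. df = 5, critical value = 11.07. Reject H₀.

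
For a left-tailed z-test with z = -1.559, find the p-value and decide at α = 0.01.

p = P(Z < -1.559) = Φ(-1.559) ≈ 0.0595. Since p ≥ 0.01, fail to reject H₀ (not significant) at α = 0.01.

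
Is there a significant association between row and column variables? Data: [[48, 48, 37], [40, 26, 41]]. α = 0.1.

χ² = 4.712. df = 2, critical = 4.605. Reject H₀. Variables are dependent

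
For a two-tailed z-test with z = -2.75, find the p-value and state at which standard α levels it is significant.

p = 2·P(Z > |-2.75|) = 2·(1 - Φ(2.75)) ≈ 0.006. Significant at α = 0.1; Significant at α = 0.05; Significant at α = 0.01.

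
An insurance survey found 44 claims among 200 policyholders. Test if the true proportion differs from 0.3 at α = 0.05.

p̂ = 0.22, p₀ = 0.3. z = (p̂ - p₀)/√(p₀(1-p₀)/n) = -2.469. Critical: ±1.96. Reject H₀.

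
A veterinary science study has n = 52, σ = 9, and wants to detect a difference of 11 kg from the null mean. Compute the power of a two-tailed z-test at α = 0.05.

SE = σ/√n = 9/√52 = 1.248. Non-centrality λ = d/SE = 11/1.248 = 8.814. Power ≈ Φ(λ - z_{α/2}) = Φ(8.814 - 1.96) = Φ(6.854) = 1.0.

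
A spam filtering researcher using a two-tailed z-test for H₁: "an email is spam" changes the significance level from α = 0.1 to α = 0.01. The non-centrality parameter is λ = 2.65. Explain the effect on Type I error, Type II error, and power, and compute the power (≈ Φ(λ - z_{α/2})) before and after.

Decreasing α from 0.1 to 0.01:
• Type I error rate decreases (α is the Type I rate by definition).
• Critical value moves from z_{α/2} = 1.645 to 2.576, so power = Φ(λ - z_{α/2}) goes from Φ(2.65 - 1.645) = 0.843 to Φ(2.65 - 2.576) = 0.529.
• Type II error rate β = 1 - power therefore increases (0.157 → 0.471).
Appropriate when false positives are costly — here, a legitimate email is sent to the spam folder and the user misses it.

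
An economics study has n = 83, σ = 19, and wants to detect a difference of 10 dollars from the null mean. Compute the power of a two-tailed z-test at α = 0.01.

SE = σ/√n = 19/√83 = 2.086. Non-centrality λ = d/SE = 10/2.086 = 4.795. Power ≈ Φ(λ - z_{α/2}) = Φ(4.795 - 2.576) = Φ(2.219) = 0.987.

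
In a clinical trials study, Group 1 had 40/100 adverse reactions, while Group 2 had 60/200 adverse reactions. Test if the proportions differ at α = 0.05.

p̂₁ = 0.4, p̂₂ = 0.3, pooled p̂ = 0.333. z = 1.732. Critical: ±1.96. Fail to reject H₀.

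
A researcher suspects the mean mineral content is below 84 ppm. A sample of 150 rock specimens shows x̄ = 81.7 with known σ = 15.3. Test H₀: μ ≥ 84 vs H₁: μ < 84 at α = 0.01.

z = -1.841. Critical value: -2.33. Fail to reject H₀.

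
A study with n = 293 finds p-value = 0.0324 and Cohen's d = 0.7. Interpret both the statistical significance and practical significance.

Statistically significant (p = 0.0324 < 0.05). Cohen's d = 0.7 indicates a medium effect size. Both statistical and practical significance should be considered.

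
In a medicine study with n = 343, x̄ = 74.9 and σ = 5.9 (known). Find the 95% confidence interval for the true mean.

CI = x̄ ± z*(σ/√n) = 74.9 ± 1.96(5.9/√343) = 74.9 ± 0.62 = (74.28, 75.52)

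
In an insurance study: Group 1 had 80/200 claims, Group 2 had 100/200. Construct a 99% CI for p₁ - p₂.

p̂₁ = 0.4, p̂₂ = 0.5. Difference = -0.1. CI = (-0.228, 0.028)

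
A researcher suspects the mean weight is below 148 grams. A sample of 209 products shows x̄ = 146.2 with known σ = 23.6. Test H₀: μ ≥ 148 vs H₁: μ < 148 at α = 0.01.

z = -1.103. Critical value: -2.33. Fail to reject H₀.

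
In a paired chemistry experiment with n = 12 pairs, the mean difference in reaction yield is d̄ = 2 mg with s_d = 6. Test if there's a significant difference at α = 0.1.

t = d̄/(s_d/√n) = 2/(6/√12) = 1.155. df = 11, critical t = ±1.796. Fail to reject H₀.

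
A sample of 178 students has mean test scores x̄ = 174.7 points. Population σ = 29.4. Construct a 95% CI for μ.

CI = x̄ ± z*(σ/√n) = 174.7 ± 1.96(29.4/√178) = 174.7 ± 4.32 = (170.38, 179.02)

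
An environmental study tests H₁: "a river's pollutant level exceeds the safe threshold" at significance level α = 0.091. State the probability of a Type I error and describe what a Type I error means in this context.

P(Type I error) = α = 0.091. A Type I error is rejecting H₀ when H₀ is actually true (false positive) — here, concluding that a river's pollutant level exceeds the safe threshold when in fact this is not the case. Consequence: shutting down a compliant factory unnecessarily.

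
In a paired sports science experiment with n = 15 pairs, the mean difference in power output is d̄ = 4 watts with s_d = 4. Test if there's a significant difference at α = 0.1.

t = d̄/(s_d/√n) = 4/(4/√15) = 3.873. df = 14, critical t = ±1.761. Reject H₀.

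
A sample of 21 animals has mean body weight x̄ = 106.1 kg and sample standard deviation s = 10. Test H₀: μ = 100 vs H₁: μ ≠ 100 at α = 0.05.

t = (x̄ - μ₀)/(s/√n) = (106.1 - 100)/(10/√21) = 2.795. df = 20, critical t = ±2.086. Reject H₀.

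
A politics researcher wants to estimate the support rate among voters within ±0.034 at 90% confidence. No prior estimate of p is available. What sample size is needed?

Conservative approach: use p = 0.5 (maximizes p(1-p) = 0.25). n = z²(0.25)/E² = 1.645²×0.25/0.034² = 585.2 → n = 586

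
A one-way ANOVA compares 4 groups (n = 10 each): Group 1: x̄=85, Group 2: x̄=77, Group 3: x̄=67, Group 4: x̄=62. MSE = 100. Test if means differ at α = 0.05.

Grand mean = 72.75. SS_between = 3167.5, MS_between = 1055.83. F = 10.558, F_crit ≈ 2.866. Reject H₀.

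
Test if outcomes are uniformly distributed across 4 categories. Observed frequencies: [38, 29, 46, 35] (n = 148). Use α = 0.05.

Expected = 37 each. χ² = Σ(O-E)²/E = 4.054. df = 3, critical value = 7.815. Fail to reject H₀.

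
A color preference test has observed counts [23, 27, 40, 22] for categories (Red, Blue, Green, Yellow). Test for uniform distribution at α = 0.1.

Expected = 28 each. χ² = Σ(O-E)²/E = 7.357. df = 3, critical value = 6.251. Reject H₀.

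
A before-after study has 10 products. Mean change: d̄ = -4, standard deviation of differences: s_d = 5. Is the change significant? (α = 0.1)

t = d̄/(s_d/√n) = -4/(5/√10) = -2.53. df = 9, critical t = ±1.833. Reject H₀.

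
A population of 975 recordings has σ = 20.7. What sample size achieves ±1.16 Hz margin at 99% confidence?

Without FPC: n₀ = (2.576×20.7/1.16)² = 2113.082. With FPC: n = n₀N/(n₀+N-1) = 667.4 → n = 668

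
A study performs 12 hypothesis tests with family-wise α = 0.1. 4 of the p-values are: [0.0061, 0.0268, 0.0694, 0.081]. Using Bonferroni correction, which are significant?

Bonferroni α = 0.1/12 = 0.00833. Significant p-values: [0.0061]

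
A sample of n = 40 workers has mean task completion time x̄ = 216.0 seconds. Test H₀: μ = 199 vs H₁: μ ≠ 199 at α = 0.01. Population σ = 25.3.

z = (x̄ - μ₀)/(σ/√n) = (216.0 - 199)/(25.3/√40) = 4.25. Critical value: ±2.576. Since |4.25| > 2.576, Reject H₀.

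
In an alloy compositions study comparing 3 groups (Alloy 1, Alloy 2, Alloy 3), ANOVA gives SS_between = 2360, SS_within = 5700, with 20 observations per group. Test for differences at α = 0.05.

df_between = 2, df_within = 57. F = MS_between/MS_within = 1180.0/100.0 = 11.8. F_crit ≈ 3.159. Reject H₀. At least one mean differs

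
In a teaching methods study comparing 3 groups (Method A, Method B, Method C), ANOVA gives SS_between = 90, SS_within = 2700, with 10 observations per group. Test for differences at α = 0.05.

df_between = 2, df_within = 27. F = MS_between/MS_within = 45.0/100.0 = 0.45. F_crit ≈ 3.354. Fail to reject H₀.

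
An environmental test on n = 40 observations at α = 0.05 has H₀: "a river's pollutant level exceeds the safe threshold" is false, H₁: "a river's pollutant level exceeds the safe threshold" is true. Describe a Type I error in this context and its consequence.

Type I error: rejecting H₀ when it is true — concluding that a river's pollutant level exceeds the safe threshold when in fact it is not. Consequence: shutting down a compliant factory unnecessarily.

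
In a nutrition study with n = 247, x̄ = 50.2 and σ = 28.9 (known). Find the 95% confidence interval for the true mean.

CI = x̄ ± z*(σ/√n) = 50.2 ± 1.96(28.9/√247) = 50.2 ± 3.6 = (46.6, 53.8)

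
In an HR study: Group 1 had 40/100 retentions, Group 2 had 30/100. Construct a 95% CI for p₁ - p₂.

p̂₁ = 0.4, p̂₂ = 0.3. Difference = 0.1. CI = (-0.031, 0.231)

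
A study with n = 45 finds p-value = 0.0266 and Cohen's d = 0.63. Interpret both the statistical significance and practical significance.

Statistically significant (p = 0.0266 < 0.05). Cohen's d = 0.63 indicates a medium effect size. Both statistical and practical significance should be considered.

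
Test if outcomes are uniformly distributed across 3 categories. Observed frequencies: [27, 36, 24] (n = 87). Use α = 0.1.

Expected = 29 each. χ² = Σ(O-E)²/E = 2.69. df = 2, critical value = 4.605. Fail to reject H₀.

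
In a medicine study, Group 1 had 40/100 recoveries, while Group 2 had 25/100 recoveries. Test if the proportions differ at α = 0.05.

p̂₁ = 0.4, p̂₂ = 0.25, pooled p̂ = 0.325. z = 2.265. Critical: ±1.96. Reject H₀.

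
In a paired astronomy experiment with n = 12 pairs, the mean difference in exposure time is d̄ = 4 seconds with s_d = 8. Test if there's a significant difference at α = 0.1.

t = d̄/(s_d/√n) = 4/(8/√12) = 1.732. df = 11, critical t = ±1.796. Fail to reject H₀.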